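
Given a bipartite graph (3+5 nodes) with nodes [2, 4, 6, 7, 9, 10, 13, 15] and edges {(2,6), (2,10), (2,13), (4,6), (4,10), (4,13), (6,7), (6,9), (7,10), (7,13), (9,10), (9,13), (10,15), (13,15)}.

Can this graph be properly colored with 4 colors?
Yes, G is 4-colorable

A valid 4-coloring: color 1: [6, 10, 13]; color 2: [2, 4, 7, 9, 15].
(χ(G) = 2 ≤ 4.)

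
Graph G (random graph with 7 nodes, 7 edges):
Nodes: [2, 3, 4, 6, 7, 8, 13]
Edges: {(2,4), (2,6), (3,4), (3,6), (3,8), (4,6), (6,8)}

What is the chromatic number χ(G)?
χ(G) = 3

Clique number ω(G) = 3 (lower bound: χ ≥ ω).
The clique on [2, 4, 6] has size 3, forcing χ ≥ 3, and the coloring below uses 3 colors, so χ(G) = 3.
A valid 3-coloring: color 1: [6, 7, 13]; color 2: [4, 8]; color 3: [2, 3].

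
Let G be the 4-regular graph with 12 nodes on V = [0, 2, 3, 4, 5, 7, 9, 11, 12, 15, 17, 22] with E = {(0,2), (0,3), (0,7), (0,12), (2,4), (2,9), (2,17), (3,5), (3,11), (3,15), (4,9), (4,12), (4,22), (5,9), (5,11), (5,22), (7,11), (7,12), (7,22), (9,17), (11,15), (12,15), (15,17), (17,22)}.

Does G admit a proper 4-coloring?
A valid 4-coloring: color 1: [0, 4, 5, 17]; color 2: [2, 11, 12, 22]; color 3: [7, 9, 15]; color 4: [3].
(χ(G) = 3 ≤ 4.)

Yes, G is 4-colorable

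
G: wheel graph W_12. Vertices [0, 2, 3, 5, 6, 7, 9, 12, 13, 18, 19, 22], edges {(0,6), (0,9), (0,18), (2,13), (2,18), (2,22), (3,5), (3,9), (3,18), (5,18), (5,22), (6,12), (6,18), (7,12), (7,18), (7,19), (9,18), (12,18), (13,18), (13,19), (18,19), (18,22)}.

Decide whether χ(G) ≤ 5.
Yes, G is 5-colorable

A valid 5-coloring: color 1: [18]; color 2: [6, 7, 9, 13, 22]; color 3: [0, 2, 3, 12, 19]; color 4: [5].
(χ(G) = 4 ≤ 5.)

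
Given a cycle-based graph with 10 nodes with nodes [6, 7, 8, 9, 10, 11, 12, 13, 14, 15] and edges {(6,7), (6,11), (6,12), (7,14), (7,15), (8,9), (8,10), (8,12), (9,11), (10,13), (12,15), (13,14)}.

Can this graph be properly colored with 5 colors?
A valid 5-coloring: color 1: [6, 8, 13, 15]; color 2: [7, 9, 10, 12]; color 3: [11, 14].
(χ(G) = 3 ≤ 5.)

Yes, G is 5-colorable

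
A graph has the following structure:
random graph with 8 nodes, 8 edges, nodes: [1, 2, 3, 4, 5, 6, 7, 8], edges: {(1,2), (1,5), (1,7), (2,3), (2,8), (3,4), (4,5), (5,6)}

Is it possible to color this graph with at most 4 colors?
A valid 4-coloring: color 1: [1, 4, 6, 8]; color 2: [2, 5, 7]; color 3: [3].
(χ(G) = 3 ≤ 4.)

Yes, G is 4-colorable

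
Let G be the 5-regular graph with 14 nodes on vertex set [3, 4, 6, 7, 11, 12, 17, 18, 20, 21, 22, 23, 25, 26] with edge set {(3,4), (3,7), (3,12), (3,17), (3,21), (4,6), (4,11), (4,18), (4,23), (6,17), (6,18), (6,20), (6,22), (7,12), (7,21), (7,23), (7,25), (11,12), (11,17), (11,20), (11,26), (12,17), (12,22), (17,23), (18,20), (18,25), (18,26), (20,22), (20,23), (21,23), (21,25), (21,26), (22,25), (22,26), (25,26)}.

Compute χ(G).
Clique number ω(G) = 3 (lower bound: χ ≥ ω).
Suppose a proper 3-coloring c exists. The clique [3, 7, 12] takes 3 distinct colors; by symmetry let c(3) = 1, c(7) = 2, c(12) = 3.
- Vertex 17: neighbors [3, 12] already have colors [1, 3] ⇒ c(17) = 2.
- Vertex 11: neighbors [17, 12] already have colors [2, 3] ⇒ c(11) = 1.
- Vertex 21: neighbors [3, 7] already have colors [1, 2] ⇒ c(21) = 3.
- Vertex 25: neighbors [7, 21] already have colors [2, 3] ⇒ c(25) = 1.
- Vertex 22: neighbors [25, 12] already have colors [1, 3] ⇒ c(22) = 2.
- Vertex 26: neighbors [11, 22, 21] already have colors [1, 2, 3] — all 3 colors blocked. Contradiction.
The forced assignments end in a contradiction, so G has no proper 3-coloring (χ ≥ 4).
The coloring below uses 4 colors, so χ(G) = 4.
A valid 4-coloring: color 1: [7, 17, 18, 22]; color 2: [4, 12, 20, 21]; color 3: [3, 6, 11, 23, 25]; color 4: [26].

χ(G) = 4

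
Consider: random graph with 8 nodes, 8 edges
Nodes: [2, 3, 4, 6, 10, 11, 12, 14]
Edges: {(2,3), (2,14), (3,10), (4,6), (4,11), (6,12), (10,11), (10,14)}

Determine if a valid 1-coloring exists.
No, G is not 1-colorable

Edge (2,3) forces its endpoints to differ, so 1 color is not enough.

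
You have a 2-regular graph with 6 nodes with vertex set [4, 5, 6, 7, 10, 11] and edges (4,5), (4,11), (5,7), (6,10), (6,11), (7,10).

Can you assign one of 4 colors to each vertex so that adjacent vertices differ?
Yes, G is 4-colorable

A valid 4-coloring: color 1: [5, 10, 11]; color 2: [4, 6, 7].
(χ(G) = 2 ≤ 4.)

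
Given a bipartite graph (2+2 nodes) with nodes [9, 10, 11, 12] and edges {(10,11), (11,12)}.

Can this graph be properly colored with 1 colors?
No, G is not 1-colorable

Edge (10,11) forces its endpoints to differ, so 1 color is not enough.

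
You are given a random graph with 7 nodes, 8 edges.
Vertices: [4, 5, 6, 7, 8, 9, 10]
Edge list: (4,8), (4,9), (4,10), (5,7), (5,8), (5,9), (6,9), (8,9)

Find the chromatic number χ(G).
χ(G) = 3

Clique number ω(G) = 3 (lower bound: χ ≥ ω).
The clique on [4, 8, 9] has size 3, forcing χ ≥ 3, and the coloring below uses 3 colors, so χ(G) = 3.
A valid 3-coloring: color 1: [7, 9, 10]; color 2: [4, 5, 6]; color 3: [8].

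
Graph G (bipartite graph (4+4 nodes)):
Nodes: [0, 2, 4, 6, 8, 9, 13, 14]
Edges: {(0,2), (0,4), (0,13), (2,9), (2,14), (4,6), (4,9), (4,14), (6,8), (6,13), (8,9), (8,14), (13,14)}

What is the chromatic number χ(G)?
Clique number ω(G) = 2 (lower bound: χ ≥ ω).
The graph is bipartite (no odd cycle), so 2 colors suffice: χ(G) = 2.
A valid 2-coloring: color 1: [2, 4, 8, 13]; color 2: [0, 6, 9, 14].

χ(G) = 2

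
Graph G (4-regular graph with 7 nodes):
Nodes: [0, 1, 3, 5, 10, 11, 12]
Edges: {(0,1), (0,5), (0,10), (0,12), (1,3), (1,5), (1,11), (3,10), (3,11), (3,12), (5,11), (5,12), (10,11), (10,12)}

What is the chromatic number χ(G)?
χ(G) = 4

Clique number ω(G) = 3 (lower bound: χ ≥ ω).
Suppose a proper 3-coloring c exists. The clique [0, 1, 5] takes 3 distinct colors; by symmetry let c(0) = 1, c(1) = 2, c(5) = 3.
- Vertex 11: neighbors [1, 5] already have colors [2, 3] ⇒ c(11) = 1.
- Vertex 3: neighbors [11, 1] already have colors [1, 2] ⇒ c(3) = 3.
- Vertex 10: neighbors [0, 3] already have colors [1, 3] ⇒ c(10) = 2.
- Vertex 12: neighbors [0, 10, 3] already have colors [1, 2, 3] — all 3 colors blocked. Contradiction.
The forced assignments end in a contradiction, so G has no proper 3-coloring (χ ≥ 4).
The coloring below uses 4 colors, so χ(G) = 4.
A valid 4-coloring: color 1: [1, 10]; color 2: [3, 5]; color 3: [0, 11]; color 4: [12].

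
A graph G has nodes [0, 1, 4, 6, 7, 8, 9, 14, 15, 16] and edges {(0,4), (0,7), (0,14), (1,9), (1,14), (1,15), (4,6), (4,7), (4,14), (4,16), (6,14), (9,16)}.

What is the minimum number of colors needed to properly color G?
χ(G) = 3

Clique number ω(G) = 3 (lower bound: χ ≥ ω).
The clique on [0, 4, 14] has size 3, forcing χ ≥ 3, and the coloring below uses 3 colors, so χ(G) = 3.
A valid 3-coloring: color 1: [1, 4, 8]; color 2: [7, 14, 15, 16]; color 3: [0, 6, 9].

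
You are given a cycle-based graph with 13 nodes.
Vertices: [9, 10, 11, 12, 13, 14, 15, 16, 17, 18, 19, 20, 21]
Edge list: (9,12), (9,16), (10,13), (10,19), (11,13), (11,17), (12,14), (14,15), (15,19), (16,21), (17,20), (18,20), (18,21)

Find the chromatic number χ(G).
Clique number ω(G) = 2 (lower bound: χ ≥ ω).
Odd cycle [12, 14, 15, 19, 10, 13, 11, 17, 20, 18, 21, 16, 9] needs 3 colors (χ ≥ 3).
The coloring below uses 3 colors, so χ(G) = 3.
A valid 3-coloring: color 1: [10, 11, 12, 15, 16, 20]; color 2: [9, 13, 14, 17, 18, 19]; color 3: [21].

χ(G) = 3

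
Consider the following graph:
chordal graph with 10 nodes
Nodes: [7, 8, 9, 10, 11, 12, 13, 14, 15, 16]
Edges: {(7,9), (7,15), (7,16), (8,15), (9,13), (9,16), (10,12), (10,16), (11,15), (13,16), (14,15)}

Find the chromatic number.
Clique number ω(G) = 3 (lower bound: χ ≥ ω).
The clique on [9, 13, 16] has size 3, forcing χ ≥ 3, and the coloring below uses 3 colors, so χ(G) = 3.
A valid 3-coloring: color 1: [12, 15, 16]; color 2: [8, 9, 10, 11, 14]; color 3: [7, 13].

χ(G) = 3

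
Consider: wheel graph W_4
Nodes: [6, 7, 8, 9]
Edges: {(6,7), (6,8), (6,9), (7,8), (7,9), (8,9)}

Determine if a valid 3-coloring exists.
No, G is not 3-colorable

The clique on vertices [6, 7, 8, 9] has size 4 > 3, so it alone needs 4 colors.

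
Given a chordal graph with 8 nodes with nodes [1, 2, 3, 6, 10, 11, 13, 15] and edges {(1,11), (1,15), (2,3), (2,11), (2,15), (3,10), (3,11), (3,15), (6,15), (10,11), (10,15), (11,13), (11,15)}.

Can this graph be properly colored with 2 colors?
The clique on vertices [3, 10, 11, 15] has size 4 > 2, so it alone needs 4 colors.

No, G is not 2-colorable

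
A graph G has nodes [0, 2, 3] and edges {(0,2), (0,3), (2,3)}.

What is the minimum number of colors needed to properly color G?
Clique number ω(G) = 3 (lower bound: χ ≥ ω).
The clique on [0, 2, 3] has size 3, forcing χ ≥ 3, and the coloring below uses 3 colors, so χ(G) = 3.
A valid 3-coloring: color 1: [3]; color 2: [2]; color 3: [0].

χ(G) = 3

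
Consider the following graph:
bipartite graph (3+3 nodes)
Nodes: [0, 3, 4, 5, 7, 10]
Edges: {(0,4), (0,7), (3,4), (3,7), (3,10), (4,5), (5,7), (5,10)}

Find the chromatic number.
Clique number ω(G) = 2 (lower bound: χ ≥ ω).
The graph is bipartite (no odd cycle), so 2 colors suffice: χ(G) = 2.
A valid 2-coloring: color 1: [0, 3, 5]; color 2: [4, 7, 10].

χ(G) = 2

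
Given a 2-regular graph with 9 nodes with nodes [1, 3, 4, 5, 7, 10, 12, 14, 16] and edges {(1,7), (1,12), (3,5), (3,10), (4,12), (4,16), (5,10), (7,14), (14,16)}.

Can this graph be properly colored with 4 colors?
Yes, G is 4-colorable

A valid 4-coloring: color 1: [7, 10, 12, 16]; color 2: [1, 4, 5, 14]; color 3: [3].
(χ(G) = 3 ≤ 4.)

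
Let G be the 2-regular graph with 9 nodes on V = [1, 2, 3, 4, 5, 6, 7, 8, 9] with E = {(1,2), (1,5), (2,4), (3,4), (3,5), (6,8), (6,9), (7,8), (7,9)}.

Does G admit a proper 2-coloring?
Odd cycle [1, 5, 3, 4, 2] needs 3 colors (χ ≥ 3).
Hence χ(G) ≥ 3 > 2, so no proper 2-coloring exists.

No, G is not 2-colorable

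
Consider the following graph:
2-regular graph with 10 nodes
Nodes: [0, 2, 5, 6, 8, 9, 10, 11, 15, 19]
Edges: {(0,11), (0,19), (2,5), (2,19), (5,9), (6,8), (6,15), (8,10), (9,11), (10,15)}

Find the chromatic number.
Clique number ω(G) = 2 (lower bound: χ ≥ ω).
The graph is bipartite (no odd cycle), so 2 colors suffice: χ(G) = 2.
A valid 2-coloring: color 1: [0, 2, 6, 9, 10]; color 2: [5, 8, 11, 15, 19].

χ(G) = 2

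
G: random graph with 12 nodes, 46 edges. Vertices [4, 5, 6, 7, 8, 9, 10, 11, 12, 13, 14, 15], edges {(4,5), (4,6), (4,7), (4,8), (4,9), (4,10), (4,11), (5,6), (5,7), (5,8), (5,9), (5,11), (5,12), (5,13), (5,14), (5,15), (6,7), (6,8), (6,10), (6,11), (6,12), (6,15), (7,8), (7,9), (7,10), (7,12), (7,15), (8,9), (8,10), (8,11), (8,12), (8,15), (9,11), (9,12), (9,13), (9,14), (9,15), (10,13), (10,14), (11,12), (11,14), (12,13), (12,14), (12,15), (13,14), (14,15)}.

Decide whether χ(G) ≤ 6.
A valid 6-coloring: color 1: [5, 10]; color 2: [6, 9]; color 3: [8, 14]; color 4: [4, 12]; color 5: [7, 11, 13]; color 6: [15].
(χ(G) = 6 ≤ 6.)

Yes, G is 6-colorable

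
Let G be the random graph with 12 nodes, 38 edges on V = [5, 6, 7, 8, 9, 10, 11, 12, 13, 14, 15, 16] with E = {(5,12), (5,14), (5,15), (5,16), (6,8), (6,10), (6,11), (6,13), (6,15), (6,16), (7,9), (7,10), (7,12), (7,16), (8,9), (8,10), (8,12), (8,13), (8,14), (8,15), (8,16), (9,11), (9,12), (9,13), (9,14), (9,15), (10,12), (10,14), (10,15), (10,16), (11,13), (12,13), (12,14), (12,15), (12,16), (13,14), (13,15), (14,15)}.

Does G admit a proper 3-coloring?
No, G is not 3-colorable

The clique on vertices [8, 9, 12, 13, 14, 15] has size 6 > 3, so it alone needs 6 colors.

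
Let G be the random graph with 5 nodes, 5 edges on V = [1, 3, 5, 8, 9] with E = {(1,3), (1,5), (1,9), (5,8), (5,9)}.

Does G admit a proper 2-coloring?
No, G is not 2-colorable

The clique on vertices [1, 5, 9] has size 3 > 2, so it alone needs 3 colors.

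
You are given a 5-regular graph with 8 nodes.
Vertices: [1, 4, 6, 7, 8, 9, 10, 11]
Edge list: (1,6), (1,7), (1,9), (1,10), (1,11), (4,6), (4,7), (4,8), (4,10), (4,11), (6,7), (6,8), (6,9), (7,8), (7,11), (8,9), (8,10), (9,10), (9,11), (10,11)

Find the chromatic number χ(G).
Clique number ω(G) = 4 (lower bound: χ ≥ ω).
The clique on [4, 6, 7, 8] has size 4, forcing χ ≥ 4, and the coloring below uses 4 colors, so χ(G) = 4.
A valid 4-coloring: color 1: [4, 9]; color 2: [7, 10]; color 3: [6, 11]; color 4: [1, 8].

χ(G) = 4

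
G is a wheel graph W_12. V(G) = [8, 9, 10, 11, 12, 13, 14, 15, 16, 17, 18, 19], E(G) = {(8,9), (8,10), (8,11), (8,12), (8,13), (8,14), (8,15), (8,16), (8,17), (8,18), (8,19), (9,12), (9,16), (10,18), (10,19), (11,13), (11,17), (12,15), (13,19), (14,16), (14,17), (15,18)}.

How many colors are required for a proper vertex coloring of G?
Clique number ω(G) = 3 (lower bound: χ ≥ ω).
Odd cycle [17, 14, 16, 9, 12, 15, 18, 10, 19, 13, 11] needs 3 colors (χ ≥ 3).
Vertex 8 is adjacent to every vertex of [9, 10, 11, 12, 13, 14, 15, 16, 17, 18, 19], which already need 3 colors among themselves, so 8 needs a new color (χ ≥ 4).
The coloring below uses 4 colors, so χ(G) = 4.
A valid 4-coloring: color 1: [8]; color 2: [12, 13, 16, 17, 18]; color 3: [9, 10, 11, 14, 15]; color 4: [19].

χ(G) = 4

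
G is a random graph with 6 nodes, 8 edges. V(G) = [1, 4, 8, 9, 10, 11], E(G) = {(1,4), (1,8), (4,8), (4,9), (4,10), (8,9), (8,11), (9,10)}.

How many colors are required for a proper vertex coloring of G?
Clique number ω(G) = 3 (lower bound: χ ≥ ω).
The clique on [4, 8, 9] has size 3, forcing χ ≥ 3, and the coloring below uses 3 colors, so χ(G) = 3.
A valid 3-coloring: color 1: [8, 10]; color 2: [4, 11]; color 3: [1, 9].

χ(G) = 3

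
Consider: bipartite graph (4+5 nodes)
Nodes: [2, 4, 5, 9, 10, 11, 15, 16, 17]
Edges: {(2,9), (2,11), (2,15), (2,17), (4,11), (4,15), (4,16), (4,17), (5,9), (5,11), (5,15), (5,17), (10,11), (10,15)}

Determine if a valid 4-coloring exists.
Yes, G is 4-colorable

A valid 4-coloring: color 1: [2, 4, 5, 10]; color 2: [9, 11, 15, 16, 17].
(χ(G) = 2 ≤ 4.)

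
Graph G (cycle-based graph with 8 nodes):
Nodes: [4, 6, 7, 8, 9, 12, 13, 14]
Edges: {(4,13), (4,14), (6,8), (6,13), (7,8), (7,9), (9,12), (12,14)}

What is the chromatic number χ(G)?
Clique number ω(G) = 2 (lower bound: χ ≥ ω).
The graph is bipartite (no odd cycle), so 2 colors suffice: χ(G) = 2.
A valid 2-coloring: color 1: [8, 9, 13, 14]; color 2: [4, 6, 7, 12].

χ(G) = 2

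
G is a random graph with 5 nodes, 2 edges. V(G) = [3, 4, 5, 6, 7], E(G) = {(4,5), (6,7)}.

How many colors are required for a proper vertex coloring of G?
Clique number ω(G) = 2 (lower bound: χ ≥ ω).
The graph is bipartite (no odd cycle), so 2 colors suffice: χ(G) = 2.
A valid 2-coloring: color 1: [3, 4, 7]; color 2: [5, 6].

χ(G) = 2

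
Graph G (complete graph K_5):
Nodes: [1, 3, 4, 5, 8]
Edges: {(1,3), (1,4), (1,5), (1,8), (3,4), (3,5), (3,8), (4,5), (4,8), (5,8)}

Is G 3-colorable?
No, G is not 3-colorable

The clique on vertices [1, 3, 4, 5, 8] has size 5 > 3, so it alone needs 5 colors.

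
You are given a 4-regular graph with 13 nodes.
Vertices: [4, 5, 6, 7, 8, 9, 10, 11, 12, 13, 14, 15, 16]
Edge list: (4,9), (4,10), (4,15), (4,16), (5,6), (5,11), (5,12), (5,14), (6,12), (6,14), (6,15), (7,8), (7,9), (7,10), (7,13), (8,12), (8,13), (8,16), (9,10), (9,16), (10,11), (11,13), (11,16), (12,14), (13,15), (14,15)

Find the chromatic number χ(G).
χ(G) = 4

Clique number ω(G) = 4 (lower bound: χ ≥ ω).
The clique on [5, 6, 12, 14] has size 4, forcing χ ≥ 4, and the coloring below uses 4 colors, so χ(G) = 4.
A valid 4-coloring: color 1: [9, 11, 12, 15]; color 2: [4, 7, 14]; color 3: [6, 8, 10]; color 4: [5, 13, 16].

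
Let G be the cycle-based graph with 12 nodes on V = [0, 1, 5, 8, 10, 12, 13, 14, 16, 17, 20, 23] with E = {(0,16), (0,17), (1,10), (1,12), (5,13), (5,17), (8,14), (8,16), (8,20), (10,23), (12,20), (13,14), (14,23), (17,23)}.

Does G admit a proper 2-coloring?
Odd cycle [23, 10, 1, 12, 20, 8, 16, 0, 17] needs 3 colors (χ ≥ 3).
Hence χ(G) ≥ 3 > 2, so no proper 2-coloring exists.

No, G is not 2-colorable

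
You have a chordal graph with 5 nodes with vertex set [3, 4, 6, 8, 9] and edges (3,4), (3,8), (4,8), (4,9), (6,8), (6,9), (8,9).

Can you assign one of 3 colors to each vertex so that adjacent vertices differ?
A valid 3-coloring: color 1: [8]; color 2: [4, 6]; color 3: [3, 9].
(χ(G) = 3 ≤ 3.)

Yes, G is 3-colorable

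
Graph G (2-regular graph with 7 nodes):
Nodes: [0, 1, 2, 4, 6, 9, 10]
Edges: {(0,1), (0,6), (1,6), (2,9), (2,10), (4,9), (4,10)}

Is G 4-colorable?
Yes, G is 4-colorable

A valid 4-coloring: color 1: [0, 2, 4]; color 2: [1, 9, 10]; color 3: [6].
(χ(G) = 3 ≤ 4.)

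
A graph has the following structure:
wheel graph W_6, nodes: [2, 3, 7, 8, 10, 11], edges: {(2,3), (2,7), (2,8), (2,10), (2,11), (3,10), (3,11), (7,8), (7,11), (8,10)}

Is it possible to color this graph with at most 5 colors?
Yes, G is 5-colorable

A valid 5-coloring: color 1: [2]; color 2: [8, 11]; color 3: [3, 7]; color 4: [10].
(χ(G) = 4 ≤ 5.)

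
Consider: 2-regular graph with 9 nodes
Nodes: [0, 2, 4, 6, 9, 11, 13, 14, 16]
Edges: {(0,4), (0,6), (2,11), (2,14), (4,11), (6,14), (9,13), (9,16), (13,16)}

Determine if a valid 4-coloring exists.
Yes, G is 4-colorable

A valid 4-coloring: color 1: [0, 11, 14, 16]; color 2: [2, 4, 6, 13]; color 3: [9].
(χ(G) = 3 ≤ 4.)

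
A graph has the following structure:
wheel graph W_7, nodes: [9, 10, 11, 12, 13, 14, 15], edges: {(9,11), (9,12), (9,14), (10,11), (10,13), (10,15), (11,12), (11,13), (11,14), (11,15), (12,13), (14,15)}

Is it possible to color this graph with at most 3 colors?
A valid 3-coloring: color 1: [11]; color 2: [10, 12, 14]; color 3: [9, 13, 15].
(χ(G) = 3 ≤ 3.)

Yes, G is 3-colorable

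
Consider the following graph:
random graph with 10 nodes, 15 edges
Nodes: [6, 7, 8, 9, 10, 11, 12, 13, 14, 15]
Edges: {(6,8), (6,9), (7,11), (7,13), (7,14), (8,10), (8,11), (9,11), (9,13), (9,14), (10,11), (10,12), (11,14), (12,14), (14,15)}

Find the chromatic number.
χ(G) = 3

Clique number ω(G) = 3 (lower bound: χ ≥ ω).
The clique on [8, 10, 11] has size 3, forcing χ ≥ 3, and the coloring below uses 3 colors, so χ(G) = 3.
A valid 3-coloring: color 1: [8, 13, 14]; color 2: [6, 11, 12, 15]; color 3: [7, 9, 10].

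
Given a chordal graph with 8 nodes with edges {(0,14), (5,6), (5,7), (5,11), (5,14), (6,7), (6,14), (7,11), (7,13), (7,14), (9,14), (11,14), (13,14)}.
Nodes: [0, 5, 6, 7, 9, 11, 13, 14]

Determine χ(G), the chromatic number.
χ(G) = 4

Clique number ω(G) = 4 (lower bound: χ ≥ ω).
The clique on [5, 7, 11, 14] has size 4, forcing χ ≥ 4, and the coloring below uses 4 colors, so χ(G) = 4.
A valid 4-coloring: color 1: [14]; color 2: [0, 7, 9]; color 3: [5, 13]; color 4: [6, 11].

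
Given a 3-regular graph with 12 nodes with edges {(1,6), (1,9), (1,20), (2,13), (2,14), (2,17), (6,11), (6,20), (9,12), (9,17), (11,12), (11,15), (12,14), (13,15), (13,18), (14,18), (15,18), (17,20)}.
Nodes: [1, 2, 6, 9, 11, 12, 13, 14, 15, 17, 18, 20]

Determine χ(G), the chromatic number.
χ(G) = 3

Clique number ω(G) = 3 (lower bound: χ ≥ ω).
The clique on [1, 6, 20] has size 3, forcing χ ≥ 3, and the coloring below uses 3 colors, so χ(G) = 3.
A valid 3-coloring: color 1: [1, 2, 11, 18]; color 2: [6, 12, 15, 17]; color 3: [9, 13, 14, 20].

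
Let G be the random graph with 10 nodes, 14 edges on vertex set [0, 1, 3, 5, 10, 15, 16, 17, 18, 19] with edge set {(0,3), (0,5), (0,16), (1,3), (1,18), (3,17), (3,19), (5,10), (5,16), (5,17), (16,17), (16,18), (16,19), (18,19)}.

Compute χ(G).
χ(G) = 3

Clique number ω(G) = 3 (lower bound: χ ≥ ω).
The clique on [16, 18, 19] has size 3, forcing χ ≥ 3, and the coloring below uses 3 colors, so χ(G) = 3.
A valid 3-coloring: color 1: [3, 10, 15, 16]; color 2: [1, 5, 19]; color 3: [0, 17, 18].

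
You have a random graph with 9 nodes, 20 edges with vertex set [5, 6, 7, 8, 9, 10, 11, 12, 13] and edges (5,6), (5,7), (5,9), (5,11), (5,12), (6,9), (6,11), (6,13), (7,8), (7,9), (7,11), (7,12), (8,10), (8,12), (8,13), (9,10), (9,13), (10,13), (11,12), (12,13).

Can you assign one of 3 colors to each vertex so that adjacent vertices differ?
No, G is not 3-colorable

The clique on vertices [5, 7, 11, 12] has size 4 > 3, so it alone needs 4 colors.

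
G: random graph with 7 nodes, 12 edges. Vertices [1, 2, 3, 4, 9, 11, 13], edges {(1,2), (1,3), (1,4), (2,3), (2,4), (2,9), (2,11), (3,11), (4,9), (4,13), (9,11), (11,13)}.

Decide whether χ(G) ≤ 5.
Yes, G is 5-colorable

A valid 5-coloring: color 1: [2, 13]; color 2: [3, 4]; color 3: [1, 11]; color 4: [9].
(χ(G) = 4 ≤ 5.)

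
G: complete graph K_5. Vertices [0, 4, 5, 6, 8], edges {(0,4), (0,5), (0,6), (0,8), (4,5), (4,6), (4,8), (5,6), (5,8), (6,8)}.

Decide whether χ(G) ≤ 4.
The clique on vertices [0, 4, 5, 6, 8] has size 5 > 4, so it alone needs 5 colors.

No, G is not 4-colorable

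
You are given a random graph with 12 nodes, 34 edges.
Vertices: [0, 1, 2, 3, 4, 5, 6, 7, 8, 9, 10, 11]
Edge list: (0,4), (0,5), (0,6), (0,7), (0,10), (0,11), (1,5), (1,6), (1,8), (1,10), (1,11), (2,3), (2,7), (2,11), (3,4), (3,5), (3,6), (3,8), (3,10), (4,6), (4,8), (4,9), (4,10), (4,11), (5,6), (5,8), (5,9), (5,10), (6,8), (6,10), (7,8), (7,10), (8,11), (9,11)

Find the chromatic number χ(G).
χ(G) = 4

Clique number ω(G) = 4 (lower bound: χ ≥ ω).
The clique on [1, 5, 6, 8] has size 4, forcing χ ≥ 4, and the coloring below uses 4 colors, so χ(G) = 4.
A valid 4-coloring: color 1: [6, 7, 11]; color 2: [2, 4, 5]; color 3: [8, 9, 10]; color 4: [0, 1, 3].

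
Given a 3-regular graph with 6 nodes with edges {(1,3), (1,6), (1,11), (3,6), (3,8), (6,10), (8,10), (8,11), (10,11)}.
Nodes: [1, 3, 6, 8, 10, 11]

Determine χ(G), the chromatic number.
χ(G) = 3

Clique number ω(G) = 3 (lower bound: χ ≥ ω).
The clique on [8, 10, 11] has size 3, forcing χ ≥ 3, and the coloring below uses 3 colors, so χ(G) = 3.
A valid 3-coloring: color 1: [6, 11]; color 2: [3, 10]; color 3: [1, 8].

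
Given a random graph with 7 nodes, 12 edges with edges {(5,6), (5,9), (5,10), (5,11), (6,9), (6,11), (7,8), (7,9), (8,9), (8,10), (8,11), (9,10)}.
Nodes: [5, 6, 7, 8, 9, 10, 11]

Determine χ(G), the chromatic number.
χ(G) = 3

Clique number ω(G) = 3 (lower bound: χ ≥ ω).
The clique on [8, 9, 10] has size 3, forcing χ ≥ 3, and the coloring below uses 3 colors, so χ(G) = 3.
A valid 3-coloring: color 1: [9, 11]; color 2: [5, 8]; color 3: [6, 7, 10].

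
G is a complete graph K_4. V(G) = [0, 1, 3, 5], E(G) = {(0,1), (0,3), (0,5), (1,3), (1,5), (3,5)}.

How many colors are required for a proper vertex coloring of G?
χ(G) = 4

Clique number ω(G) = 4 (lower bound: χ ≥ ω).
The clique on [0, 1, 3, 5] has size 4, forcing χ ≥ 4, and the coloring below uses 4 colors, so χ(G) = 4.
A valid 4-coloring: color 1: [5]; color 2: [3]; color 3: [0]; color 4: [1].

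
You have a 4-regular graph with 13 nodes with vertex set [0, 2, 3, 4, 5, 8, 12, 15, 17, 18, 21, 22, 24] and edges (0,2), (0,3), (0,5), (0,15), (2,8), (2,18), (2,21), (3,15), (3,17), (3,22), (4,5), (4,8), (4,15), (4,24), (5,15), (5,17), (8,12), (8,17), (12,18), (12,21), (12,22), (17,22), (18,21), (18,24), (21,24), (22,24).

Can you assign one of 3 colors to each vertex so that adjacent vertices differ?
Yes, G is 3-colorable

A valid 3-coloring: color 1: [0, 4, 18, 22]; color 2: [3, 5, 8, 21]; color 3: [2, 12, 15, 17, 24].
(χ(G) = 3 ≤ 3.)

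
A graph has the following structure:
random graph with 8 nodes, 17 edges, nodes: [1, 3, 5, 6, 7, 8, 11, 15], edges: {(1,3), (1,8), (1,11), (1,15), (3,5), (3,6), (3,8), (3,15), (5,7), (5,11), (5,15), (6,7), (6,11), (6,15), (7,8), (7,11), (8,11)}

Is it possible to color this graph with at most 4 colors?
A valid 4-coloring: color 1: [3, 11]; color 2: [8, 15]; color 3: [1, 7]; color 4: [5, 6].
(χ(G) = 4 ≤ 4.)

Yes, G is 4-colorable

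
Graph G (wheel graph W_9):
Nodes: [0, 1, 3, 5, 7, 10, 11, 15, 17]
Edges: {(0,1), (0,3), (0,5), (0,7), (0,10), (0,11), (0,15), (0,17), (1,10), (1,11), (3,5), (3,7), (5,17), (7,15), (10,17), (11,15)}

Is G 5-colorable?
Yes, G is 5-colorable

A valid 5-coloring: color 1: [0]; color 2: [1, 3, 15, 17]; color 3: [5, 7, 10, 11].
(χ(G) = 3 ≤ 5.)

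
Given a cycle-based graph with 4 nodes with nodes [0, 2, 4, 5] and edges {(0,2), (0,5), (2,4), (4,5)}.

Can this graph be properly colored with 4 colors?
A valid 4-coloring: color 1: [0, 4]; color 2: [2, 5].
(χ(G) = 2 ≤ 4.)

Yes, G is 4-colorable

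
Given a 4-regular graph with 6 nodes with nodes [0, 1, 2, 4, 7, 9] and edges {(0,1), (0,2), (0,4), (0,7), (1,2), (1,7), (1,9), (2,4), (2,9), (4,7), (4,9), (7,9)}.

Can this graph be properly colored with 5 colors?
Yes, G is 5-colorable

A valid 5-coloring: color 1: [0, 9]; color 2: [2, 7]; color 3: [1, 4].
(χ(G) = 3 ≤ 5.)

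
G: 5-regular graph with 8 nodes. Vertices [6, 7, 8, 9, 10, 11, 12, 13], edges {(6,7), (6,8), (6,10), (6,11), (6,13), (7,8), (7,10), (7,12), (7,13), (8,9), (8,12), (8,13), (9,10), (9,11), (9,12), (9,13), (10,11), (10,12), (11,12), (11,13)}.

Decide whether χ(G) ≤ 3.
The clique on vertices [9, 10, 11, 12] has size 4 > 3, so it alone needs 4 colors.

No, G is not 3-colorable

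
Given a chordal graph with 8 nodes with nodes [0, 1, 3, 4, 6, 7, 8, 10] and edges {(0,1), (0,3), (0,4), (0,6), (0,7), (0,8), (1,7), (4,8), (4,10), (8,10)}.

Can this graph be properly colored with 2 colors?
No, G is not 2-colorable

The clique on vertices [0, 1, 7] has size 3 > 2, so it alone needs 3 colors.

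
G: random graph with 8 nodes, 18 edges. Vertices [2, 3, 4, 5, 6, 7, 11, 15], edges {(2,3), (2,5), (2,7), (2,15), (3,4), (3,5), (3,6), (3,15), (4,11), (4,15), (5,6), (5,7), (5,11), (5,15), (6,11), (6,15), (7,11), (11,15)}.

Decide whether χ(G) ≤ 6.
A valid 6-coloring: color 1: [7, 15]; color 2: [4, 5]; color 3: [3, 11]; color 4: [2, 6].
(χ(G) = 4 ≤ 6.)

Yes, G is 6-colorable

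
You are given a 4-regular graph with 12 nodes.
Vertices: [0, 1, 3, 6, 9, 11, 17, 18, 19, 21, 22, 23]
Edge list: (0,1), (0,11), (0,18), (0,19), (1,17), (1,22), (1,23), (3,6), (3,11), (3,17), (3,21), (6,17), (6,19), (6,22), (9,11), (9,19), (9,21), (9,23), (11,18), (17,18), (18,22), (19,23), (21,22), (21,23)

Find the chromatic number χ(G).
Clique number ω(G) = 3 (lower bound: χ ≥ ω).
The clique on [0, 11, 18] has size 3, forcing χ ≥ 3, and the coloring below uses 3 colors, so χ(G) = 3.
A valid 3-coloring: color 1: [1, 6, 9, 18]; color 2: [0, 3, 22, 23]; color 3: [11, 17, 19, 21].

χ(G) = 3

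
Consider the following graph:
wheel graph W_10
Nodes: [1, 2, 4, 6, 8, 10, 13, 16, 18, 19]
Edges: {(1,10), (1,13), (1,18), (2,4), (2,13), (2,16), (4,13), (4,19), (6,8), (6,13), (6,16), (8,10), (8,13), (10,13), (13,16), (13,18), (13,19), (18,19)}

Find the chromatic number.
χ(G) = 4

Clique number ω(G) = 3 (lower bound: χ ≥ ω).
Odd cycle [8, 10, 1, 18, 19, 4, 2, 16, 6] needs 3 colors (χ ≥ 3).
Vertex 13 is adjacent to every vertex of [1, 2, 4, 6, 8, 10, 16, 18, 19], which already need 3 colors among themselves, so 13 needs a new color (χ ≥ 4).
The coloring below uses 4 colors, so χ(G) = 4.
A valid 4-coloring: color 1: [13]; color 2: [1, 8, 16, 19]; color 3: [4, 6, 10, 18]; color 4: [2].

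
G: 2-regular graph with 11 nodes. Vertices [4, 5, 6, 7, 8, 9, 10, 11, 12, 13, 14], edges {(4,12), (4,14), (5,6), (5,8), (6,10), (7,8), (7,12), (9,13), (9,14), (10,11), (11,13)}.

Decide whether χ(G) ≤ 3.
A valid 3-coloring: color 1: [5, 7, 10, 13, 14]; color 2: [4, 6, 8, 9, 11]; color 3: [12].
(χ(G) = 3 ≤ 3.)

Yes, G is 3-colorable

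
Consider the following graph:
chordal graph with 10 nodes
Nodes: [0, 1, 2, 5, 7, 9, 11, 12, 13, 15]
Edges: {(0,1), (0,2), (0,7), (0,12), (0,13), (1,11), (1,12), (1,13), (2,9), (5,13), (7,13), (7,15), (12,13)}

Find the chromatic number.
Clique number ω(G) = 4 (lower bound: χ ≥ ω).
The clique on [0, 1, 12, 13] has size 4, forcing χ ≥ 4, and the coloring below uses 4 colors, so χ(G) = 4.
A valid 4-coloring: color 1: [2, 11, 13, 15]; color 2: [0, 5, 9]; color 3: [1, 7]; color 4: [12].

χ(G) = 4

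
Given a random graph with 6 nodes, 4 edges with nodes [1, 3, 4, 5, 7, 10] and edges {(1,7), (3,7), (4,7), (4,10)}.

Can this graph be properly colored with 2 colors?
Yes, G is 2-colorable

A valid 2-coloring: color 1: [5, 7, 10]; color 2: [1, 3, 4].
(χ(G) = 2 ≤ 2.)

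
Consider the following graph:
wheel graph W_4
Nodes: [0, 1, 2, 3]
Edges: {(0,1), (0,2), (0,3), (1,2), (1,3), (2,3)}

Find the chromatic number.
Clique number ω(G) = 4 (lower bound: χ ≥ ω).
The clique on [0, 1, 2, 3] has size 4, forcing χ ≥ 4, and the coloring below uses 4 colors, so χ(G) = 4.
A valid 4-coloring: color 1: [1]; color 2: [3]; color 3: [2]; color 4: [0].

χ(G) = 4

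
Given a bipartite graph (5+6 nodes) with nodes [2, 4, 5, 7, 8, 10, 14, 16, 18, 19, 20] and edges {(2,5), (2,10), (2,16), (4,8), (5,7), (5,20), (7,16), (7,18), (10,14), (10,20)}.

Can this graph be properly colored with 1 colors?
Edge (2,16) forces its endpoints to differ, so 1 color is not enough.

No, G is not 1-colorable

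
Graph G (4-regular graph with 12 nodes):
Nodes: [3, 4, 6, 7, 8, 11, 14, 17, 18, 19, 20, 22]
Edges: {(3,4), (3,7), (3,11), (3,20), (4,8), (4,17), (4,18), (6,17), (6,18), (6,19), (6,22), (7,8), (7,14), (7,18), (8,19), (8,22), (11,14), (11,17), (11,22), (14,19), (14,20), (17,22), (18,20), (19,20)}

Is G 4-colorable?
A valid 4-coloring: color 1: [4, 6, 7, 11, 20]; color 2: [3, 18, 19, 22]; color 3: [8, 14, 17].
(χ(G) = 3 ≤ 4.)

Yes, G is 4-colorable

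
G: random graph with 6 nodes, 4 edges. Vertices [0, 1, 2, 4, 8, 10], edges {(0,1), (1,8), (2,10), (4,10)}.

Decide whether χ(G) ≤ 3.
A valid 3-coloring: color 1: [1, 10]; color 2: [0, 2, 4, 8].
(χ(G) = 2 ≤ 3.)

Yes, G is 3-colorable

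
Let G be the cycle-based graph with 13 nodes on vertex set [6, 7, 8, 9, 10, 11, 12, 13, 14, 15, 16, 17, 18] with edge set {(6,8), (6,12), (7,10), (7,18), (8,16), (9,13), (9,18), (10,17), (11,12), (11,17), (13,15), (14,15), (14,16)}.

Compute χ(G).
χ(G) = 3

Clique number ω(G) = 2 (lower bound: χ ≥ ω).
Odd cycle [10, 7, 18, 9, 13, 15, 14, 16, 8, 6, 12, 11, 17] needs 3 colors (χ ≥ 3).
The coloring below uses 3 colors, so χ(G) = 3.
A valid 3-coloring: color 1: [8, 10, 11, 13, 14, 18]; color 2: [6, 7, 9, 15, 16, 17]; color 3: [12].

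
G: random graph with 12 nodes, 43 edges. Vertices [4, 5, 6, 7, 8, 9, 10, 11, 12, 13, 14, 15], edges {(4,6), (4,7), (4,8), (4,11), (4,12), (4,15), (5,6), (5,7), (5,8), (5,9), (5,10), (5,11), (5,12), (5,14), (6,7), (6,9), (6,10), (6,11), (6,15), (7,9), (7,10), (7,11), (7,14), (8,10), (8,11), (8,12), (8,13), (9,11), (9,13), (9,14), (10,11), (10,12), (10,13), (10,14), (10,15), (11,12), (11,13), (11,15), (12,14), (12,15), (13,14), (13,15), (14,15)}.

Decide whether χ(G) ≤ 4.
No, G is not 4-colorable

The clique on vertices [5, 6, 7, 9, 11] has size 5 > 4, so it alone needs 5 colors.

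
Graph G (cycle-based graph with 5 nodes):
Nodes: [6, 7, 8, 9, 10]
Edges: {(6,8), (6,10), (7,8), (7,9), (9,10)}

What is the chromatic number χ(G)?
χ(G) = 3

Clique number ω(G) = 2 (lower bound: χ ≥ ω).
Odd cycle [7, 9, 10, 6, 8] needs 3 colors (χ ≥ 3).
The coloring below uses 3 colors, so χ(G) = 3.
A valid 3-coloring: color 1: [6, 7]; color 2: [8, 9]; color 3: [10].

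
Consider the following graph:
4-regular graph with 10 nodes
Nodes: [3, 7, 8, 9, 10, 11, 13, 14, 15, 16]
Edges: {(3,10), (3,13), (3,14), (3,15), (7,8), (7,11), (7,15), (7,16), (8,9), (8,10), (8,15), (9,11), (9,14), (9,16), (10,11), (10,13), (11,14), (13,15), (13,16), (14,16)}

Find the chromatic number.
χ(G) = 3

Clique number ω(G) = 3 (lower bound: χ ≥ ω).
The clique on [3, 10, 13] has size 3, forcing χ ≥ 3, and the coloring below uses 3 colors, so χ(G) = 3.
A valid 3-coloring: color 1: [3, 8, 11, 16]; color 2: [9, 10, 15]; color 3: [7, 13, 14].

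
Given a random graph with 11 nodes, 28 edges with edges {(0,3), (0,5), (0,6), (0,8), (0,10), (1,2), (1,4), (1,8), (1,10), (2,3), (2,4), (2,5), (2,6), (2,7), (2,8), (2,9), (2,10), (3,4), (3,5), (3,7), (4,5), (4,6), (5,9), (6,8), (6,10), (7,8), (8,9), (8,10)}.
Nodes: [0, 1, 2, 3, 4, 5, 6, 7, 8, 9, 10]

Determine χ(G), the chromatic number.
Clique number ω(G) = 4 (lower bound: χ ≥ ω).
The clique on [0, 6, 8, 10] has size 4, forcing χ ≥ 4, and the coloring below uses 4 colors, so χ(G) = 4.
A valid 4-coloring: color 1: [0, 2]; color 2: [4, 8]; color 3: [3, 9, 10]; color 4: [1, 5, 6, 7].

χ(G) = 4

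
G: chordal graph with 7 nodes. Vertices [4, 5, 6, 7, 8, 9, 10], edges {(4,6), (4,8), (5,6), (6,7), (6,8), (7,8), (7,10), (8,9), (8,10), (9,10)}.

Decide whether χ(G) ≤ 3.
A valid 3-coloring: color 1: [5, 8]; color 2: [6, 10]; color 3: [4, 7, 9].
(χ(G) = 3 ≤ 3.)

Yes, G is 3-colorable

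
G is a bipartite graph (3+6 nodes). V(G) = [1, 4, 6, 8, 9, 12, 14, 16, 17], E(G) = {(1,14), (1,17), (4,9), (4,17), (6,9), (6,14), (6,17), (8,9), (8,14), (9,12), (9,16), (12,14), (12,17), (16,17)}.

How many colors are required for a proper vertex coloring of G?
χ(G) = 2

Clique number ω(G) = 2 (lower bound: χ ≥ ω).
The graph is bipartite (no odd cycle), so 2 colors suffice: χ(G) = 2.
A valid 2-coloring: color 1: [9, 14, 17]; color 2: [1, 4, 6, 8, 12, 16].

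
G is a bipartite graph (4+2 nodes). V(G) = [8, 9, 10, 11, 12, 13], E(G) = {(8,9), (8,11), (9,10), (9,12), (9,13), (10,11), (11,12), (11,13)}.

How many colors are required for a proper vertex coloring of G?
Clique number ω(G) = 2 (lower bound: χ ≥ ω).
The graph is bipartite (no odd cycle), so 2 colors suffice: χ(G) = 2.
A valid 2-coloring: color 1: [9, 11]; color 2: [8, 10, 12, 13].

χ(G) = 2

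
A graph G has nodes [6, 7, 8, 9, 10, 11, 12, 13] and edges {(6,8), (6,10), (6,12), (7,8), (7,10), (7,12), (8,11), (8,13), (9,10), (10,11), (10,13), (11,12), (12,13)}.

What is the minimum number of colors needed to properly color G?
Clique number ω(G) = 2 (lower bound: χ ≥ ω).
The graph is bipartite (no odd cycle), so 2 colors suffice: χ(G) = 2.
A valid 2-coloring: color 1: [8, 10, 12]; color 2: [6, 7, 9, 11, 13].

χ(G) = 2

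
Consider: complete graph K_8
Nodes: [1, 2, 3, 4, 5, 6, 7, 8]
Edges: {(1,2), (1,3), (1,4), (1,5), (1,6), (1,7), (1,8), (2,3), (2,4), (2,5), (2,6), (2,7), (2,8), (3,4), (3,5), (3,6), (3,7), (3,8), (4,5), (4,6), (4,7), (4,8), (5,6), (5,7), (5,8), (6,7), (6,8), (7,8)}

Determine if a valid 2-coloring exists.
The clique on vertices [1, 2, 3, 4, 5, 6, 7, 8] has size 8 > 2, so it alone needs 8 colors.

No, G is not 2-colorable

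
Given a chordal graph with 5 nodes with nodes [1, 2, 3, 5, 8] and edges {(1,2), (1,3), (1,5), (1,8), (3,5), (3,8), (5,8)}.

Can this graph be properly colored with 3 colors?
The clique on vertices [1, 3, 5, 8] has size 4 > 3, so it alone needs 4 colors.

No, G is not 3-colorable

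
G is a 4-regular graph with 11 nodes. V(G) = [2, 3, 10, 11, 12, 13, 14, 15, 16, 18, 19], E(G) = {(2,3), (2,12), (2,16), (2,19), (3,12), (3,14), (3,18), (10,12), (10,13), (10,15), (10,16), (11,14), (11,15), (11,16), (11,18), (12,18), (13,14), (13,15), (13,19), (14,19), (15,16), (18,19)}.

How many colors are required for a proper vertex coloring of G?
χ(G) = 3

Clique number ω(G) = 3 (lower bound: χ ≥ ω).
The clique on [2, 3, 12] has size 3, forcing χ ≥ 3, and the coloring below uses 3 colors, so χ(G) = 3.
A valid 3-coloring: color 1: [2, 14, 15, 18]; color 2: [12, 13, 16]; color 3: [3, 10, 11, 19].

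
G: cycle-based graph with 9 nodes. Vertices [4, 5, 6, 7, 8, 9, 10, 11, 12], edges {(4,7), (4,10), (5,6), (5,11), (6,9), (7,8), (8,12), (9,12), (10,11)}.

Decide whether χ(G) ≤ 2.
No, G is not 2-colorable

Odd cycle [10, 4, 7, 8, 12, 9, 6, 5, 11] needs 3 colors (χ ≥ 3).
Hence χ(G) ≥ 3 > 2, so no proper 2-coloring exists.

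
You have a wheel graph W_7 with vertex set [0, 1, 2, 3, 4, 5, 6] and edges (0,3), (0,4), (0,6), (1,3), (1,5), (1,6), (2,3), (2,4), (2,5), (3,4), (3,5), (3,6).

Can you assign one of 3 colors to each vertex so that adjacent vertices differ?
A valid 3-coloring: color 1: [3]; color 2: [4, 5, 6]; color 3: [0, 1, 2].
(χ(G) = 3 ≤ 3.)

Yes, G is 3-colorable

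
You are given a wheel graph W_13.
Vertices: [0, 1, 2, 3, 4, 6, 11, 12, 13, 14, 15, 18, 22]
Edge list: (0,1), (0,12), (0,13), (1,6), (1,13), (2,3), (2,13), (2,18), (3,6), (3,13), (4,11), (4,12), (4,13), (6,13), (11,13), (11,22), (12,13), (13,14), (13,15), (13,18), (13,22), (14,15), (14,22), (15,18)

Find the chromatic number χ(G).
Clique number ω(G) = 3 (lower bound: χ ≥ ω).
The clique on [0, 1, 13] has size 3, forcing χ ≥ 3, and the coloring below uses 3 colors, so χ(G) = 3.
A valid 3-coloring: color 1: [13]; color 2: [1, 3, 11, 12, 14, 18]; color 3: [0, 2, 4, 6, 15, 22].

χ(G) = 3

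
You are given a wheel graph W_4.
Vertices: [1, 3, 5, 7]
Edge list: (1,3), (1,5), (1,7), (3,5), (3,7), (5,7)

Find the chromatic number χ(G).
Clique number ω(G) = 4 (lower bound: χ ≥ ω).
The clique on [1, 3, 5, 7] has size 4, forcing χ ≥ 4, and the coloring below uses 4 colors, so χ(G) = 4.
A valid 4-coloring: color 1: [5]; color 2: [1]; color 3: [7]; color 4: [3].

χ(G) = 4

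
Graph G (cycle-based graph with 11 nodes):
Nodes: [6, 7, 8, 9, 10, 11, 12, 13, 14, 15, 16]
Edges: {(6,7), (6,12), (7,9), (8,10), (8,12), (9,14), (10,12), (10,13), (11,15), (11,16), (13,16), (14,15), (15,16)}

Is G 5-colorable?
A valid 5-coloring: color 1: [6, 9, 10, 15]; color 2: [7, 12, 14, 16]; color 3: [8, 11, 13].
(χ(G) = 3 ≤ 5.)

Yes, G is 5-colorable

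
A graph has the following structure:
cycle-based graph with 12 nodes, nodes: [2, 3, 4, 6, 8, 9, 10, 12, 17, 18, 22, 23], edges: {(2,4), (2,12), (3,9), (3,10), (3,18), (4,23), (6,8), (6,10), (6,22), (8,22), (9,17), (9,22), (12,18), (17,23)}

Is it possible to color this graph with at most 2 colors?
The clique on vertices [6, 8, 22] has size 3 > 2, so it alone needs 3 colors.

No, G is not 2-colorable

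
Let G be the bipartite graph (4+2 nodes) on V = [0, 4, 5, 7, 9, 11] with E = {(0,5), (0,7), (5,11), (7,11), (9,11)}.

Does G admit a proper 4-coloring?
A valid 4-coloring: color 1: [0, 4, 11]; color 2: [5, 7, 9].
(χ(G) = 2 ≤ 4.)

Yes, G is 4-colorable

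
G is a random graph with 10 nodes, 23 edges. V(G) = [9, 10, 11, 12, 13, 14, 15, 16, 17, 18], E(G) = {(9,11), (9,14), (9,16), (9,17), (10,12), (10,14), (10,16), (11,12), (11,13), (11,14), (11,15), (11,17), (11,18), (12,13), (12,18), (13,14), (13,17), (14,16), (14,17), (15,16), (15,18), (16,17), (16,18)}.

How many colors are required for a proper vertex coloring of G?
Clique number ω(G) = 4 (lower bound: χ ≥ ω).
The clique on [9, 14, 16, 17] has size 4, forcing χ ≥ 4, and the coloring below uses 4 colors, so χ(G) = 4.
A valid 4-coloring: color 1: [11, 16]; color 2: [12, 14, 15]; color 3: [10, 17, 18]; color 4: [9, 13].

χ(G) = 4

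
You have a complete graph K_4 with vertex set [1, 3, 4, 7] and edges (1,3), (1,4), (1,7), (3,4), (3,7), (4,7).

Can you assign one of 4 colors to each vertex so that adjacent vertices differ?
Yes, G is 4-colorable

A valid 4-coloring: color 1: [4]; color 2: [1]; color 3: [3]; color 4: [7].
(χ(G) = 4 ≤ 4.)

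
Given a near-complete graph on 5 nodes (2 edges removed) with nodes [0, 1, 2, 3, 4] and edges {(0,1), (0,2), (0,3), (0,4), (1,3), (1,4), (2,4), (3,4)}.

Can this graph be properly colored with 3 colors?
The clique on vertices [0, 1, 3, 4] has size 4 > 3, so it alone needs 4 colors.

No, G is not 3-colorable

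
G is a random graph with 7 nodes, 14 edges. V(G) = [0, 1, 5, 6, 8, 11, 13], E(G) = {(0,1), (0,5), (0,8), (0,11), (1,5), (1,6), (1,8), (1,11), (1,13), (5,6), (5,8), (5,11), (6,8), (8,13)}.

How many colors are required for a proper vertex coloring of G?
Clique number ω(G) = 4 (lower bound: χ ≥ ω).
The clique on [0, 1, 5, 8] has size 4, forcing χ ≥ 4, and the coloring below uses 4 colors, so χ(G) = 4.
A valid 4-coloring: color 1: [1]; color 2: [5, 13]; color 3: [8, 11]; color 4: [0, 6].

χ(G) = 4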